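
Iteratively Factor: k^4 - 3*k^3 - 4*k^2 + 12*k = (k)*(k^3 - 3*k^2 - 4*k + 12) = k*(k - 2)*(k^2 - k - 6) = k*(k - 3)*(k - 2)*(k + 2)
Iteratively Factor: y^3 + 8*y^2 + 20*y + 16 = (y + 2)*(y^2 + 6*y + 8) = (y + 2)^2*(y + 4)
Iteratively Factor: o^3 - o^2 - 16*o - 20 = (o + 2)*(o^2 - 3*o - 10) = (o - 5)*(o + 2)*(o + 2)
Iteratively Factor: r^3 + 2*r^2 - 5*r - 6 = (r + 1)*(r^2 + r - 6) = (r - 2)*(r + 1)*(r + 3)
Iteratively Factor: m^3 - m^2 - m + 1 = (m - 1)*(m^2 - 1) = (m - 1)^2*(m + 1)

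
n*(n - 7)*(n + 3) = n^3 - 4*n^2 - 21*n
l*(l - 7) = l^2 - 7*l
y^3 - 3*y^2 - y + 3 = (y - 3)*(y - 1)*(y + 1)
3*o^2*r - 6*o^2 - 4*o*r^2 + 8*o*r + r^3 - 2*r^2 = (-3*o + r)*(-o + r)*(r - 2)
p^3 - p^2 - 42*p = p*(p - 7)*(p + 6)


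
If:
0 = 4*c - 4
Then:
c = 1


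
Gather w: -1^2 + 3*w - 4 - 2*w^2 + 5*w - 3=-2*w^2 + 8*w - 8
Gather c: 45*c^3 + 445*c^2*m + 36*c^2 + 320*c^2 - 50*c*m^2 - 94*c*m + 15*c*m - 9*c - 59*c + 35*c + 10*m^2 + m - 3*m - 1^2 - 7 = 45*c^3 + c^2*(445*m + 356) + c*(-50*m^2 - 79*m - 33) + 10*m^2 - 2*m - 8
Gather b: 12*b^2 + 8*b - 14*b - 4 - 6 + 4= 12*b^2 - 6*b - 6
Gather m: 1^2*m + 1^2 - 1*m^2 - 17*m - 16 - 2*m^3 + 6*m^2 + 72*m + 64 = -2*m^3 + 5*m^2 + 56*m + 49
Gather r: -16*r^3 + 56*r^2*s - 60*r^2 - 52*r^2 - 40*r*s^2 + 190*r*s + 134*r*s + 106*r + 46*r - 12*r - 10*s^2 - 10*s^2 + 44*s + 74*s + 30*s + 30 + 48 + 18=-16*r^3 + r^2*(56*s - 112) + r*(-40*s^2 + 324*s + 140) - 20*s^2 + 148*s + 96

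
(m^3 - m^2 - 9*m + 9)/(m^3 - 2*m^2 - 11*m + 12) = (m - 3)/(m - 4)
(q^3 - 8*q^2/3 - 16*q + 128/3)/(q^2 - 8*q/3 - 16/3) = (3*q^2 + 4*q - 32)/(3*q + 4)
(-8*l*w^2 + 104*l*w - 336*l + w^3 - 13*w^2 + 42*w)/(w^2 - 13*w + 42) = -8*l + w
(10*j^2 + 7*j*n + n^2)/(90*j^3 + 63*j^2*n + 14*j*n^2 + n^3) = (2*j + n)/(18*j^2 + 9*j*n + n^2)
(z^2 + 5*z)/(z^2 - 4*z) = (z + 5)/(z - 4)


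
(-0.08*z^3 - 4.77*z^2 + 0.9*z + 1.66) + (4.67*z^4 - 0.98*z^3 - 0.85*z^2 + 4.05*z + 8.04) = 4.67*z^4 - 1.06*z^3 - 5.62*z^2 + 4.95*z + 9.7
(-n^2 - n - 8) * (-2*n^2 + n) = 2*n^4 + n^3 + 15*n^2 - 8*n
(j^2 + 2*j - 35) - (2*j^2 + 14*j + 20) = -j^2 - 12*j - 55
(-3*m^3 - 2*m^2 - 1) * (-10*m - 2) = 30*m^4 + 26*m^3 + 4*m^2 + 10*m + 2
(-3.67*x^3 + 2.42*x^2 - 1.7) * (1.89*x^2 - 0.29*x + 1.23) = -6.9363*x^5 + 5.6381*x^4 - 5.2159*x^3 - 0.2364*x^2 + 0.493*x - 2.091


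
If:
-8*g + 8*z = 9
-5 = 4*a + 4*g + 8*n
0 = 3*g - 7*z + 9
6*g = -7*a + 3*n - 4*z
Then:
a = -615/544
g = 9/32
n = -109/544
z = 45/32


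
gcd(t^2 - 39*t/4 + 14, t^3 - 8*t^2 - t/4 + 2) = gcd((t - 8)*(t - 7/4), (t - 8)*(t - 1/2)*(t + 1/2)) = t - 8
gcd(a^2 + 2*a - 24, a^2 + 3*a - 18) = a + 6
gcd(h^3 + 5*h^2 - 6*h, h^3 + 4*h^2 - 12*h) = h^2 + 6*h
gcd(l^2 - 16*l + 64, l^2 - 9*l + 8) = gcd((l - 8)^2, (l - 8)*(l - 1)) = l - 8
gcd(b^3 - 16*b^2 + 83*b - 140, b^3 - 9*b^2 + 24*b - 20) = b - 5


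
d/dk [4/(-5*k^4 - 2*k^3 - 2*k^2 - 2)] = 8*k*(10*k^2 + 3*k + 2)/(5*k^4 + 2*k^3 + 2*k^2 + 2)^2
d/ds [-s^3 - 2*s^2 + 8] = s*(-3*s - 4)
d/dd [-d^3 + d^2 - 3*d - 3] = -3*d^2 + 2*d - 3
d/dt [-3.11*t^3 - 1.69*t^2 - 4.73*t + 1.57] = -9.33*t^2 - 3.38*t - 4.73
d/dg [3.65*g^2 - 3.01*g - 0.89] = 7.3*g - 3.01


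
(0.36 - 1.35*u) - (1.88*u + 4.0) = -3.23*u - 3.64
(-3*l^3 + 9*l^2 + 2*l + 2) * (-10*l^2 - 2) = 30*l^5 - 90*l^4 - 14*l^3 - 38*l^2 - 4*l - 4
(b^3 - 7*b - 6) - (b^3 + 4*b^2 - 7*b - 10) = 4 - 4*b^2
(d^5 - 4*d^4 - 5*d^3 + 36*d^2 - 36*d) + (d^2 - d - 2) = d^5 - 4*d^4 - 5*d^3 + 37*d^2 - 37*d - 2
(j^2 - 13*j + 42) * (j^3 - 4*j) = j^5 - 13*j^4 + 38*j^3 + 52*j^2 - 168*j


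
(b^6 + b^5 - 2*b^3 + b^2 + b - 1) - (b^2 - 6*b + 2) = b^6 + b^5 - 2*b^3 + 7*b - 3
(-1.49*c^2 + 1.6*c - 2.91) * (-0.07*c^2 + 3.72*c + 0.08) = 0.1043*c^4 - 5.6548*c^3 + 6.0365*c^2 - 10.6972*c - 0.2328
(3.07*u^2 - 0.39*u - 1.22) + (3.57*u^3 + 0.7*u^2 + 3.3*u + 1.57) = 3.57*u^3 + 3.77*u^2 + 2.91*u + 0.35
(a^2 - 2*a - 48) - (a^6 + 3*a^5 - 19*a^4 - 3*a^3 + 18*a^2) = -a^6 - 3*a^5 + 19*a^4 + 3*a^3 - 17*a^2 - 2*a - 48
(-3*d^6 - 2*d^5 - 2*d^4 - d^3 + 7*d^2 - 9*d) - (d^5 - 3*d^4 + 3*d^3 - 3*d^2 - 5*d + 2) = -3*d^6 - 3*d^5 + d^4 - 4*d^3 + 10*d^2 - 4*d - 2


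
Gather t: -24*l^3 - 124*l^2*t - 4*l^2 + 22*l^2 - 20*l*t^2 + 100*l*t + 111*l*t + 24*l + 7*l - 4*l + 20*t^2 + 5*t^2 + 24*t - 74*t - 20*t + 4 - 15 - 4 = -24*l^3 + 18*l^2 + 27*l + t^2*(25 - 20*l) + t*(-124*l^2 + 211*l - 70) - 15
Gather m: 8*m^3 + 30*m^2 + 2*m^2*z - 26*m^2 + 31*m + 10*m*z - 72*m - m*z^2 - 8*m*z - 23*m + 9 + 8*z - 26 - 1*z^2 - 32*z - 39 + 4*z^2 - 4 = 8*m^3 + m^2*(2*z + 4) + m*(-z^2 + 2*z - 64) + 3*z^2 - 24*z - 60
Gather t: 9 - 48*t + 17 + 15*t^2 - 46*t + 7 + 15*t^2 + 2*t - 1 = 30*t^2 - 92*t + 32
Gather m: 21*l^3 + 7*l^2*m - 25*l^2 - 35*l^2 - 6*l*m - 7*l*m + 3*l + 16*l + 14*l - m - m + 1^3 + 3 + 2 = 21*l^3 - 60*l^2 + 33*l + m*(7*l^2 - 13*l - 2) + 6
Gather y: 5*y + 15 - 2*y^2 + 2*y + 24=-2*y^2 + 7*y + 39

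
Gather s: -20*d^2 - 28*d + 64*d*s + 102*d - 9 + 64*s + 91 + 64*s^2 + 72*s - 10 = -20*d^2 + 74*d + 64*s^2 + s*(64*d + 136) + 72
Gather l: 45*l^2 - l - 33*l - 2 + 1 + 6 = 45*l^2 - 34*l + 5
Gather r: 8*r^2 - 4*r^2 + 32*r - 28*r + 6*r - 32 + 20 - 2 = 4*r^2 + 10*r - 14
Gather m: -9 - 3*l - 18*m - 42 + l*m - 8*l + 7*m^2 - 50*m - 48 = -11*l + 7*m^2 + m*(l - 68) - 99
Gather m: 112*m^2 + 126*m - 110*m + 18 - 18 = 112*m^2 + 16*m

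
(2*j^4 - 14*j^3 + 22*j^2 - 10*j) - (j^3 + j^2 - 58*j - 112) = 2*j^4 - 15*j^3 + 21*j^2 + 48*j + 112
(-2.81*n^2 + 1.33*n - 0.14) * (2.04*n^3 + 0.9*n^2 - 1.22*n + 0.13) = -5.7324*n^5 + 0.1842*n^4 + 4.3396*n^3 - 2.1139*n^2 + 0.3437*n - 0.0182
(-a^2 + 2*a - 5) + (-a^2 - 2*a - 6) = -2*a^2 - 11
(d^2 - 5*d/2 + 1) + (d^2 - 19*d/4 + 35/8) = 2*d^2 - 29*d/4 + 43/8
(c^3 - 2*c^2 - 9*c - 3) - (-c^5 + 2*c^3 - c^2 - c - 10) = c^5 - c^3 - c^2 - 8*c + 7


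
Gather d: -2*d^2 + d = -2*d^2 + d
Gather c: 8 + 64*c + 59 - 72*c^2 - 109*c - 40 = -72*c^2 - 45*c + 27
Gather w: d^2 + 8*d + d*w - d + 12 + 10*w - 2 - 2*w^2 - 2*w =d^2 + 7*d - 2*w^2 + w*(d + 8) + 10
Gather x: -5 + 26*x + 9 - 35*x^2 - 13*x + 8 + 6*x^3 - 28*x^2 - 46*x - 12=6*x^3 - 63*x^2 - 33*x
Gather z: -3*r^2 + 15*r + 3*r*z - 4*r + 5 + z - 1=-3*r^2 + 11*r + z*(3*r + 1) + 4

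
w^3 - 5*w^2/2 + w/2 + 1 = (w - 2)*(w - 1)*(w + 1/2)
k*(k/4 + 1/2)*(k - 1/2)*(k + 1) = k^4/4 + 5*k^3/8 + k^2/8 - k/4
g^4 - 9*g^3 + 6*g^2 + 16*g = g*(g - 8)*(g - 2)*(g + 1)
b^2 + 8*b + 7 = (b + 1)*(b + 7)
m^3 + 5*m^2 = m^2*(m + 5)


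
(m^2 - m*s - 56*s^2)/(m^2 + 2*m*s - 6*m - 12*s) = (m^2 - m*s - 56*s^2)/(m^2 + 2*m*s - 6*m - 12*s)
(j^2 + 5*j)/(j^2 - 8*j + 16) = j*(j + 5)/(j^2 - 8*j + 16)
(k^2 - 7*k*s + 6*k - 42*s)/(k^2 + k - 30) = (k - 7*s)/(k - 5)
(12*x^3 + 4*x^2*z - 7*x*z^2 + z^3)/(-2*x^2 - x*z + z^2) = -6*x + z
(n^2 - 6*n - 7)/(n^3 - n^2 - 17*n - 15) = (n - 7)/(n^2 - 2*n - 15)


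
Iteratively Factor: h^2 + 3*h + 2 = (h + 2)*(h + 1)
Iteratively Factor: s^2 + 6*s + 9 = (s + 3)*(s + 3)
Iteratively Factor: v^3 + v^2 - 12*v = (v)*(v^2 + v - 12) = v*(v + 4)*(v - 3)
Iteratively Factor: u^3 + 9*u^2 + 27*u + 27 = (u + 3)*(u^2 + 6*u + 9) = (u + 3)^2*(u + 3)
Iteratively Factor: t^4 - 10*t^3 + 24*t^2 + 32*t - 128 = (t - 4)*(t^3 - 6*t^2 + 32) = (t - 4)^2*(t^2 - 2*t - 8) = (t - 4)^3*(t + 2)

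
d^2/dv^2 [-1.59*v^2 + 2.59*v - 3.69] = -3.18000000000000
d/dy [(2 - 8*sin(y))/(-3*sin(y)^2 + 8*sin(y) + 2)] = 4*(-6*sin(y)^2 + 3*sin(y) - 8)*cos(y)/(3*sin(y)^2 - 8*sin(y) - 2)^2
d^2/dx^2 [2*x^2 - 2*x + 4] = 4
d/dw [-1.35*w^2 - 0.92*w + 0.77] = -2.7*w - 0.92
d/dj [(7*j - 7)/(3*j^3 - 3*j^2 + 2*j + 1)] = 21*(-2*j^3 + 4*j^2 - 2*j + 1)/(9*j^6 - 18*j^5 + 21*j^4 - 6*j^3 - 2*j^2 + 4*j + 1)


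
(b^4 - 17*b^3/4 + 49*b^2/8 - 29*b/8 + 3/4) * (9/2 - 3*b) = -3*b^5 + 69*b^4/4 - 75*b^3/2 + 615*b^2/16 - 297*b/16 + 27/8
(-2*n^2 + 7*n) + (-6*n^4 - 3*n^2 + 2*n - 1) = -6*n^4 - 5*n^2 + 9*n - 1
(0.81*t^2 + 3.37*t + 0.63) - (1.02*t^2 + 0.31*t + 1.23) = -0.21*t^2 + 3.06*t - 0.6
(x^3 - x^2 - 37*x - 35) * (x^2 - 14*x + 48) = x^5 - 15*x^4 + 25*x^3 + 435*x^2 - 1286*x - 1680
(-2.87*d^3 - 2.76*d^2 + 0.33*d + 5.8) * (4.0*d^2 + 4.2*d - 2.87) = -11.48*d^5 - 23.094*d^4 - 2.0351*d^3 + 32.5072*d^2 + 23.4129*d - 16.646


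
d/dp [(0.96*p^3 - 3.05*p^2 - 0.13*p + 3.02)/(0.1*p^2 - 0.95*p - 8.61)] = (0.096*p^4 - 1.824*p^3 - 21.8863*p^2 + 51.917*p + 3.9883)/(0.01*p^4 - 0.19*p^3 - 0.8195*p^2 + 16.359*p + 74.1321)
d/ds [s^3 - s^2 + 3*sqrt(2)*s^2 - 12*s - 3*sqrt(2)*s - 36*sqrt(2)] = 3*s^2 - 2*s + 6*sqrt(2)*s - 12 - 3*sqrt(2)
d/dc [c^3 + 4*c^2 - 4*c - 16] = 3*c^2 + 8*c - 4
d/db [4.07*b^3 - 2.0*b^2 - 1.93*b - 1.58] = 12.21*b^2 - 4.0*b - 1.93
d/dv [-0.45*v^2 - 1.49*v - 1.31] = -0.9*v - 1.49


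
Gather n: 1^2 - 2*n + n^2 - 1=n^2 - 2*n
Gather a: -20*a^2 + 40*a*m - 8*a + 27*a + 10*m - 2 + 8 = -20*a^2 + a*(40*m + 19) + 10*m + 6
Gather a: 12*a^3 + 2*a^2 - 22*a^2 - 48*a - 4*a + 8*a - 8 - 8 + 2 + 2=12*a^3 - 20*a^2 - 44*a - 12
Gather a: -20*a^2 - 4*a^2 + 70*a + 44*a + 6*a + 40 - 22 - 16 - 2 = -24*a^2 + 120*a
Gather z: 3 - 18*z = 3 - 18*z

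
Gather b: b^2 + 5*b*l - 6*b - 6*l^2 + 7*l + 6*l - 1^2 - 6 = b^2 + b*(5*l - 6) - 6*l^2 + 13*l - 7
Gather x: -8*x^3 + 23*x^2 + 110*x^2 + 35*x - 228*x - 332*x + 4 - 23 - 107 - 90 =-8*x^3 + 133*x^2 - 525*x - 216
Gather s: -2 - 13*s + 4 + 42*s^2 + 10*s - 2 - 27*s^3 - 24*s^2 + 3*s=-27*s^3 + 18*s^2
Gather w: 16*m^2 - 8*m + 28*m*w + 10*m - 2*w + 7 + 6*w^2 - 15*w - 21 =16*m^2 + 2*m + 6*w^2 + w*(28*m - 17) - 14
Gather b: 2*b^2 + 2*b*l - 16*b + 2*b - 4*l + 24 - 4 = 2*b^2 + b*(2*l - 14) - 4*l + 20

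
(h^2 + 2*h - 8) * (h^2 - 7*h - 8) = h^4 - 5*h^3 - 30*h^2 + 40*h + 64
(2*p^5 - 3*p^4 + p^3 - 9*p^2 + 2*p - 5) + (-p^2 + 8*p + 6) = 2*p^5 - 3*p^4 + p^3 - 10*p^2 + 10*p + 1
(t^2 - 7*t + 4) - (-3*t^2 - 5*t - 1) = 4*t^2 - 2*t + 5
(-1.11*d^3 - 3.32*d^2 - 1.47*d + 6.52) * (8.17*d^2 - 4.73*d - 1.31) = -9.0687*d^5 - 21.8741*d^4 + 5.1478*d^3 + 64.5707*d^2 - 28.9139*d - 8.5412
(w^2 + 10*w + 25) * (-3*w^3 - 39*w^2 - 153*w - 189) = -3*w^5 - 69*w^4 - 618*w^3 - 2694*w^2 - 5715*w - 4725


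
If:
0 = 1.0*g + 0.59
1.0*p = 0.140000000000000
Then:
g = -0.59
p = 0.14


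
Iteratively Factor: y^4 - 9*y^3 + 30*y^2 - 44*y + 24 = (y - 3)*(y^3 - 6*y^2 + 12*y - 8) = (y - 3)*(y - 2)*(y^2 - 4*y + 4) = (y - 3)*(y - 2)^2*(y - 2)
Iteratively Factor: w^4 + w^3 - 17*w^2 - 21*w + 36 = (w - 1)*(w^3 + 2*w^2 - 15*w - 36) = (w - 1)*(w + 3)*(w^2 - w - 12) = (w - 1)*(w + 3)^2*(w - 4)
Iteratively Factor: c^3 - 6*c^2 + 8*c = (c - 4)*(c^2 - 2*c) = (c - 4)*(c - 2)*(c)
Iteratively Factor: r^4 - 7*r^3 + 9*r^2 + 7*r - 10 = (r + 1)*(r^3 - 8*r^2 + 17*r - 10) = (r - 2)*(r + 1)*(r^2 - 6*r + 5) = (r - 5)*(r - 2)*(r + 1)*(r - 1)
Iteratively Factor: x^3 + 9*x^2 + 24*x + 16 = (x + 4)*(x^2 + 5*x + 4) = (x + 1)*(x + 4)*(x + 4)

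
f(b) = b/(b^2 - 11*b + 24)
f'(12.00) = -0.09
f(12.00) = 0.33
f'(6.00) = -0.33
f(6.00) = -1.00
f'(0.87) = 0.10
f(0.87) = 0.06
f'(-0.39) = 0.03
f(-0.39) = -0.01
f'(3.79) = 0.87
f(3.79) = -1.14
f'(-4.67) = 0.00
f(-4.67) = -0.05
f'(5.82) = -0.26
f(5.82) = -0.95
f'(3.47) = 2.64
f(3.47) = -1.63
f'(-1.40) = 0.01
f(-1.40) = -0.03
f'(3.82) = 0.80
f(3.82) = -1.11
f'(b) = b*(11 - 2*b)/(b^2 - 11*b + 24)^2 + 1/(b^2 - 11*b + 24)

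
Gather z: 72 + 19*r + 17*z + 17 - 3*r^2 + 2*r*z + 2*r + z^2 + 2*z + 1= -3*r^2 + 21*r + z^2 + z*(2*r + 19) + 90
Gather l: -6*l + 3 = 3 - 6*l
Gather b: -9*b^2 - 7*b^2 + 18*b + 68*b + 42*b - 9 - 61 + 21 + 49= -16*b^2 + 128*b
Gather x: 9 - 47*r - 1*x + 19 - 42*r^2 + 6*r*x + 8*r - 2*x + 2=-42*r^2 - 39*r + x*(6*r - 3) + 30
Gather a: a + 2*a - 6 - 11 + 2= 3*a - 15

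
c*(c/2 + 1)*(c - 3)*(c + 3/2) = c^4/2 + c^3/4 - 15*c^2/4 - 9*c/2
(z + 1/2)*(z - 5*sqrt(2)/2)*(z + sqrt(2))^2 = z^4 - sqrt(2)*z^3/2 + z^3/2 - 8*z^2 - sqrt(2)*z^2/4 - 5*sqrt(2)*z - 4*z - 5*sqrt(2)/2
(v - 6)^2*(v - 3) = v^3 - 15*v^2 + 72*v - 108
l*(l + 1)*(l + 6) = l^3 + 7*l^2 + 6*l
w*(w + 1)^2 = w^3 + 2*w^2 + w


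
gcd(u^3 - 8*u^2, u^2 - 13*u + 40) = u - 8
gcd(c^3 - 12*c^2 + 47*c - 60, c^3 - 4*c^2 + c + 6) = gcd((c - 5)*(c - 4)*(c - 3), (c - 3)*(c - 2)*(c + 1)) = c - 3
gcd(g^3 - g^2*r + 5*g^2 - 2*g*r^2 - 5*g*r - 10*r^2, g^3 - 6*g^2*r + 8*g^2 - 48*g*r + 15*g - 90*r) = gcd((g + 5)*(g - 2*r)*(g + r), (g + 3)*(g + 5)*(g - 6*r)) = g + 5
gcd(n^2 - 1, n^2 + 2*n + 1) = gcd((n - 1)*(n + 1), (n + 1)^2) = n + 1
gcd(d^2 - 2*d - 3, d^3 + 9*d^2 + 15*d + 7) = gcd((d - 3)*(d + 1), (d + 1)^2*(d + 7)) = d + 1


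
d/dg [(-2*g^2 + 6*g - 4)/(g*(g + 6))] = 2*(-9*g^2 + 4*g + 12)/(g^2*(g^2 + 12*g + 36))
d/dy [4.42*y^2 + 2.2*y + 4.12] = 8.84*y + 2.2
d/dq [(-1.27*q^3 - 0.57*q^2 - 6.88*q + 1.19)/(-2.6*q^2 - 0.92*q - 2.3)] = (3.302*q^4 + 2.3368*q^3 - 8.6006*q^2 + 8.81*q + 16.9188)/(6.76*q^4 + 4.784*q^3 + 12.8064*q^2 + 4.232*q + 5.29)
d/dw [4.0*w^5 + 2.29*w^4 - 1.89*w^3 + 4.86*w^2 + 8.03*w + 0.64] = 20.0*w^4 + 9.16*w^3 - 5.67*w^2 + 9.72*w + 8.03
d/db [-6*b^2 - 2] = -12*b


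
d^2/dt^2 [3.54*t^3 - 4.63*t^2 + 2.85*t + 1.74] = 21.24*t - 9.26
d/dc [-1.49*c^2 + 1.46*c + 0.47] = 1.46 - 2.98*c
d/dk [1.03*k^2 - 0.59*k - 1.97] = 2.06*k - 0.59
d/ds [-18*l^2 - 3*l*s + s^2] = -3*l + 2*s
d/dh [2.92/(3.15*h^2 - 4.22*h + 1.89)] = (12.3224 - 18.396*h)/(3.15*h^2 - 4.22*h + 1.89)^2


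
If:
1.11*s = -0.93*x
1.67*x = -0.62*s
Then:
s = 0.00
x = 0.00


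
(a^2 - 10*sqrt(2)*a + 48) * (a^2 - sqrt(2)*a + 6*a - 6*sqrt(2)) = a^4 - 11*sqrt(2)*a^3 + 6*a^3 - 66*sqrt(2)*a^2 + 68*a^2 - 48*sqrt(2)*a + 408*a - 288*sqrt(2)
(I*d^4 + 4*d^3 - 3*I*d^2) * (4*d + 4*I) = 4*I*d^5 + 12*d^4 + 4*I*d^3 + 12*d^2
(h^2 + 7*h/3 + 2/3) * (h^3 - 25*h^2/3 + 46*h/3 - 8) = h^5 - 6*h^4 - 31*h^3/9 + 200*h^2/9 - 76*h/9 - 16/3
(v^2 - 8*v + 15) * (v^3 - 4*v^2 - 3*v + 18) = v^5 - 12*v^4 + 44*v^3 - 18*v^2 - 189*v + 270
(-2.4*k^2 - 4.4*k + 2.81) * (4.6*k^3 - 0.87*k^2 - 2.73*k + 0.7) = -11.04*k^5 - 18.152*k^4 + 23.306*k^3 + 7.8873*k^2 - 10.7513*k + 1.967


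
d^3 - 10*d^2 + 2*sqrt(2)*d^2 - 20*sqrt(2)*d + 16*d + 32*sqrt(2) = (d - 8)*(d - 2)*(d + 2*sqrt(2))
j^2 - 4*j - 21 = (j - 7)*(j + 3)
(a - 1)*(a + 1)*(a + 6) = a^3 + 6*a^2 - a - 6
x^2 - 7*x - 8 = (x - 8)*(x + 1)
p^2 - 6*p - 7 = (p - 7)*(p + 1)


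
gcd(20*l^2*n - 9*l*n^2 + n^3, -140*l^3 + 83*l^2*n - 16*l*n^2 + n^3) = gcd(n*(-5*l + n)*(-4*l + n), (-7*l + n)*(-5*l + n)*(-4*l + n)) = 20*l^2 - 9*l*n + n^2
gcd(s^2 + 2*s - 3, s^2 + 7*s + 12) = s + 3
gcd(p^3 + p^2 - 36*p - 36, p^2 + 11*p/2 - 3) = p + 6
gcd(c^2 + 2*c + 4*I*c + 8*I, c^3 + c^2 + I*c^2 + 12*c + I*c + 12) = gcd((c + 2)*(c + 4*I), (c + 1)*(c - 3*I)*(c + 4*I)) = c + 4*I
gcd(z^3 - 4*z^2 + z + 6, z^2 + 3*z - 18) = z - 3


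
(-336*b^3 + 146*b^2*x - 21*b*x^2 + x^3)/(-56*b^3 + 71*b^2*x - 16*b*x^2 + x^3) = (-6*b + x)/(-b + x)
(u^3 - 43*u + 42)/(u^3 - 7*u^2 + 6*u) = (u + 7)/u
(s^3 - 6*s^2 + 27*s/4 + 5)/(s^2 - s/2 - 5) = (s^2 - 7*s/2 - 2)/(s + 2)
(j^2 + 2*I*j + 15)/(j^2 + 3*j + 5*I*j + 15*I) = (j - 3*I)/(j + 3)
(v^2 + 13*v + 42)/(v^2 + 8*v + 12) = (v + 7)/(v + 2)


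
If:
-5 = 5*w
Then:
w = -1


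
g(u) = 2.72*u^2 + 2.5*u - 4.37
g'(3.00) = 18.82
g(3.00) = 27.61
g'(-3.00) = -13.82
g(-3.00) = 12.61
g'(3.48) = 21.43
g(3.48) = 37.27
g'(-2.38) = -10.45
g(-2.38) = 5.09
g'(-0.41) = 0.27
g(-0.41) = -4.94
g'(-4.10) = -19.80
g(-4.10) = 31.10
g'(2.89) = 18.22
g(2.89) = 25.57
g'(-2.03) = -8.54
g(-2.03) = 1.76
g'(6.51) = 37.91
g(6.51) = 127.18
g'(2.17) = 14.30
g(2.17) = 13.86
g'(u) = 5.44*u + 2.5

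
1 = 1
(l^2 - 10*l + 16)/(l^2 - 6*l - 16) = (l - 2)/(l + 2)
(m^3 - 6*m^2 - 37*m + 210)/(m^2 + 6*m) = m - 12 + 35/m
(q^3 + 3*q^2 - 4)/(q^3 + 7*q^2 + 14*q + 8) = (q^2 + q - 2)/(q^2 + 5*q + 4)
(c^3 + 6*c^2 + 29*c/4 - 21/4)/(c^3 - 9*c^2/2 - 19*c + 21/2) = (c + 7/2)/(c - 7)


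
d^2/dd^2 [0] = 0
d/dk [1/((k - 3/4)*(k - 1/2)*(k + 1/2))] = 64*(-12*k^2 + 6*k + 1)/(256*k^6 - 384*k^5 + 16*k^4 + 192*k^3 - 56*k^2 - 24*k + 9)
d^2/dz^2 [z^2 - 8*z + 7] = 2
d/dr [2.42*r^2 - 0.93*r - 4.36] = 4.84*r - 0.93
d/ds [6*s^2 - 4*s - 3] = 12*s - 4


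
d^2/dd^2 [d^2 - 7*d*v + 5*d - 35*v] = 2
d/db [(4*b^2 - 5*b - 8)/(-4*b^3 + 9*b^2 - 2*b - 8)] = (16*b^4 - 40*b^3 - 59*b^2 + 80*b + 24)/(16*b^6 - 72*b^5 + 97*b^4 + 28*b^3 - 140*b^2 + 32*b + 64)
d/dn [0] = 0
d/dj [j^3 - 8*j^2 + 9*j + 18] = 3*j^2 - 16*j + 9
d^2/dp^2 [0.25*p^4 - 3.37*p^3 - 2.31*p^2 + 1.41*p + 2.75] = 3.0*p^2 - 20.22*p - 4.62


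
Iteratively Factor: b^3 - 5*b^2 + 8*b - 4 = (b - 1)*(b^2 - 4*b + 4) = (b - 2)*(b - 1)*(b - 2)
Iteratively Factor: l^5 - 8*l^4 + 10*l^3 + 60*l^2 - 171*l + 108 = (l - 4)*(l^4 - 4*l^3 - 6*l^2 + 36*l - 27) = (l - 4)*(l - 3)*(l^3 - l^2 - 9*l + 9) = (l - 4)*(l - 3)^2*(l^2 + 2*l - 3) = (l - 4)*(l - 3)^2*(l - 1)*(l + 3)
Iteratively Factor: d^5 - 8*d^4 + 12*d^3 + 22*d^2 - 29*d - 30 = (d - 2)*(d^4 - 6*d^3 + 22*d + 15) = (d - 2)*(d + 1)*(d^3 - 7*d^2 + 7*d + 15) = (d - 2)*(d + 1)^2*(d^2 - 8*d + 15) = (d - 5)*(d - 2)*(d + 1)^2*(d - 3)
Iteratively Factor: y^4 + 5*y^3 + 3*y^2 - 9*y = (y - 1)*(y^3 + 6*y^2 + 9*y) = (y - 1)*(y + 3)*(y^2 + 3*y) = (y - 1)*(y + 3)^2*(y)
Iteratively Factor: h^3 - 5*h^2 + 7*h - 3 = (h - 3)*(h^2 - 2*h + 1) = (h - 3)*(h - 1)*(h - 1)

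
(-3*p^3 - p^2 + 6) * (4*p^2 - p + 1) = -12*p^5 - p^4 - 2*p^3 + 23*p^2 - 6*p + 6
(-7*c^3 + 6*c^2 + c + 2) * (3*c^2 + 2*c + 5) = -21*c^5 + 4*c^4 - 20*c^3 + 38*c^2 + 9*c + 10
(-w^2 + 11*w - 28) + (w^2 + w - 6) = 12*w - 34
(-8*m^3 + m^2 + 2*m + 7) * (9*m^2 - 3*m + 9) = -72*m^5 + 33*m^4 - 57*m^3 + 66*m^2 - 3*m + 63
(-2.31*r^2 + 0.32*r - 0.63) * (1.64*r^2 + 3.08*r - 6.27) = -3.7884*r^4 - 6.59*r^3 + 14.4361*r^2 - 3.9468*r + 3.9501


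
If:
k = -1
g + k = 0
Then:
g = 1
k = -1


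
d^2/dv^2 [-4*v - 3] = 0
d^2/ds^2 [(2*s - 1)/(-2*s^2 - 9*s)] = 2*(-8*s^3 + 12*s^2 + 54*s + 81)/(s^3*(8*s^3 + 108*s^2 + 486*s + 729))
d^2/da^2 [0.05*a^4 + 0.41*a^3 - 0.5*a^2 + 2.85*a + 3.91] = 0.6*a^2 + 2.46*a - 1.0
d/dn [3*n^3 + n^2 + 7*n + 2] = 9*n^2 + 2*n + 7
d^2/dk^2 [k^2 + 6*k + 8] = 2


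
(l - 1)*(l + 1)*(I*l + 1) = I*l^3 + l^2 - I*l - 1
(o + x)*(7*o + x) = 7*o^2 + 8*o*x + x^2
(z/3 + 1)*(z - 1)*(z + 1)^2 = z^4/3 + 4*z^3/3 + 2*z^2/3 - 4*z/3 - 1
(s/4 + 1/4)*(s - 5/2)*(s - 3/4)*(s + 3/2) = s^4/4 - 3*s^3/16 - 19*s^2/16 - 3*s/64 + 45/64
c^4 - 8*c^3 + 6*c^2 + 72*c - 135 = (c - 5)*(c - 3)^2*(c + 3)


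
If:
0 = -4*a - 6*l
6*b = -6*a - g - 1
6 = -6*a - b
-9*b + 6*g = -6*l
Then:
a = -132/115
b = 102/115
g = 13/23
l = 88/115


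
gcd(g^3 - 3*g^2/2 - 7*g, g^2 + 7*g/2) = g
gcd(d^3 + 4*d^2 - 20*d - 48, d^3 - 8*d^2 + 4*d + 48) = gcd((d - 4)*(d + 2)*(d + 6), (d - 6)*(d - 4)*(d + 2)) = d^2 - 2*d - 8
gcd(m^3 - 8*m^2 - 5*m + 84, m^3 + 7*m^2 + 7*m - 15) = m + 3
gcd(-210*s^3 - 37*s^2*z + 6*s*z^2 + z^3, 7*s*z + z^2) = 7*s + z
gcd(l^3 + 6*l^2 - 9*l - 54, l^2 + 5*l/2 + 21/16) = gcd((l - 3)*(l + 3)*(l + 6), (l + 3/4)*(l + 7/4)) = 1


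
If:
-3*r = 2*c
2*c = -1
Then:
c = -1/2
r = 1/3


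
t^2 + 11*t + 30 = (t + 5)*(t + 6)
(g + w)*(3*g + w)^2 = 9*g^3 + 15*g^2*w + 7*g*w^2 + w^3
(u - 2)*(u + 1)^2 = u^3 - 3*u - 2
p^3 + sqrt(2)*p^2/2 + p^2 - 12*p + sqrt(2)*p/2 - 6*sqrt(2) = (p - 3)*(p + 4)*(p + sqrt(2)/2)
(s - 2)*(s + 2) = s^2 - 4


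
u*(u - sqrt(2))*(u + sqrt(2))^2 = u^4 + sqrt(2)*u^3 - 2*u^2 - 2*sqrt(2)*u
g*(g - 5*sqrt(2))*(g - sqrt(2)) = g^3 - 6*sqrt(2)*g^2 + 10*g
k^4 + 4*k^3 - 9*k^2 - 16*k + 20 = (k - 2)*(k - 1)*(k + 2)*(k + 5)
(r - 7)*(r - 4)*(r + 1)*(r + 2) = r^4 - 8*r^3 - 3*r^2 + 62*r + 56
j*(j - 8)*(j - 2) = j^3 - 10*j^2 + 16*j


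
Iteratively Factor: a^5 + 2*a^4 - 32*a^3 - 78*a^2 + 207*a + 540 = (a + 4)*(a^4 - 2*a^3 - 24*a^2 + 18*a + 135) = (a + 3)*(a + 4)*(a^3 - 5*a^2 - 9*a + 45) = (a - 3)*(a + 3)*(a + 4)*(a^2 - 2*a - 15) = (a - 3)*(a + 3)^2*(a + 4)*(a - 5)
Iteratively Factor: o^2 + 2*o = (o + 2)*(o)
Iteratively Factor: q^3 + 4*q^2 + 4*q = (q)*(q^2 + 4*q + 4) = q*(q + 2)*(q + 2)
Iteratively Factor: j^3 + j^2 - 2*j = (j - 1)*(j^2 + 2*j) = j*(j - 1)*(j + 2)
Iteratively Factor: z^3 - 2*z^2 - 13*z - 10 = (z + 1)*(z^2 - 3*z - 10) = (z + 1)*(z + 2)*(z - 5)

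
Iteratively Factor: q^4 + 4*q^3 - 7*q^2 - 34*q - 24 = (q - 3)*(q^3 + 7*q^2 + 14*q + 8) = (q - 3)*(q + 2)*(q^2 + 5*q + 4) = (q - 3)*(q + 2)*(q + 4)*(q + 1)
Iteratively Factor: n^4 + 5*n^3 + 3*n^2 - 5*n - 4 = (n - 1)*(n^3 + 6*n^2 + 9*n + 4) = (n - 1)*(n + 1)*(n^2 + 5*n + 4) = (n - 1)*(n + 1)*(n + 4)*(n + 1)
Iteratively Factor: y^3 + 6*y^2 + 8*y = (y + 4)*(y^2 + 2*y) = (y + 2)*(y + 4)*(y)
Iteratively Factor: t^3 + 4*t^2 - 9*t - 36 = (t + 3)*(t^2 + t - 12) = (t - 3)*(t + 3)*(t + 4)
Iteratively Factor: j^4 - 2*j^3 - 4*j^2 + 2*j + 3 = (j + 1)*(j^3 - 3*j^2 - j + 3) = (j - 3)*(j + 1)*(j^2 - 1) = (j - 3)*(j + 1)^2*(j - 1)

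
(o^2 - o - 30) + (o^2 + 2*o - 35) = 2*o^2 + o - 65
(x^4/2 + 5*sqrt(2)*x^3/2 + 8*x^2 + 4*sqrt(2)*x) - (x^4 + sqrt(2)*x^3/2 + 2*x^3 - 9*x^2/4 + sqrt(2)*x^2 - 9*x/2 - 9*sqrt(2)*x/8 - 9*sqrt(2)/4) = -x^4/2 - 2*x^3 + 2*sqrt(2)*x^3 - sqrt(2)*x^2 + 41*x^2/4 + 9*x/2 + 41*sqrt(2)*x/8 + 9*sqrt(2)/4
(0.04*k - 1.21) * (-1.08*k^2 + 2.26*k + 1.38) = -0.0432*k^3 + 1.3972*k^2 - 2.6794*k - 1.6698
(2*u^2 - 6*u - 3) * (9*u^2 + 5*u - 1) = 18*u^4 - 44*u^3 - 59*u^2 - 9*u + 3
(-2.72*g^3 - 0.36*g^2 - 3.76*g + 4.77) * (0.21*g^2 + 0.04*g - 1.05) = -0.5712*g^5 - 0.1844*g^4 + 2.052*g^3 + 1.2293*g^2 + 4.1388*g - 5.0085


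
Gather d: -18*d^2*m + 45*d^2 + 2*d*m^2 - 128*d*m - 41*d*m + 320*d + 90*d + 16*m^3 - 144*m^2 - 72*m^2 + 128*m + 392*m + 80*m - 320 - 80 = d^2*(45 - 18*m) + d*(2*m^2 - 169*m + 410) + 16*m^3 - 216*m^2 + 600*m - 400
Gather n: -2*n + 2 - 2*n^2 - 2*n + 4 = -2*n^2 - 4*n + 6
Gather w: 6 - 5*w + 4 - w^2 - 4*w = -w^2 - 9*w + 10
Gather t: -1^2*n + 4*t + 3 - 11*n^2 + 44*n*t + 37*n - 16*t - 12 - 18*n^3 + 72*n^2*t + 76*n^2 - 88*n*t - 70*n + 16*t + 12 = -18*n^3 + 65*n^2 - 34*n + t*(72*n^2 - 44*n + 4) + 3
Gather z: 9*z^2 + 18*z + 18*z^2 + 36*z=27*z^2 + 54*z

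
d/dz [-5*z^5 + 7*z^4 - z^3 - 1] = z^2*(-25*z^2 + 28*z - 3)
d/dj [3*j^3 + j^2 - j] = 9*j^2 + 2*j - 1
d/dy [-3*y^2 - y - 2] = -6*y - 1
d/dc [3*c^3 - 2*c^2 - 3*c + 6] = 9*c^2 - 4*c - 3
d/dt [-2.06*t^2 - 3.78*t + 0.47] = -4.12*t - 3.78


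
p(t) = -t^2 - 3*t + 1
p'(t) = -2*t - 3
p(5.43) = -44.77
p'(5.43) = -13.86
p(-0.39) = 2.02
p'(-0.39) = -2.22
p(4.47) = -32.39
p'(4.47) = -11.94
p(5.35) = -43.67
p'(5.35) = -13.70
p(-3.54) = -0.91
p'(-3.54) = 4.08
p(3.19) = -18.75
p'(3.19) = -9.38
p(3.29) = -19.69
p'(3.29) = -9.58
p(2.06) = -9.42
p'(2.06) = -7.12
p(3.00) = -17.00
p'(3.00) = -9.00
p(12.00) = -179.00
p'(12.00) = -27.00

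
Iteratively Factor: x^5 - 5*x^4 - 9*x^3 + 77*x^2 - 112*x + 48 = (x + 4)*(x^4 - 9*x^3 + 27*x^2 - 31*x + 12) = (x - 1)*(x + 4)*(x^3 - 8*x^2 + 19*x - 12) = (x - 4)*(x - 1)*(x + 4)*(x^2 - 4*x + 3) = (x - 4)*(x - 3)*(x - 1)*(x + 4)*(x - 1)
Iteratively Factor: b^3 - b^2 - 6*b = (b - 3)*(b^2 + 2*b) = b*(b - 3)*(b + 2)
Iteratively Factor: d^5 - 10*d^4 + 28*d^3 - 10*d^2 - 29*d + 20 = (d - 4)*(d^4 - 6*d^3 + 4*d^2 + 6*d - 5) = (d - 4)*(d + 1)*(d^3 - 7*d^2 + 11*d - 5) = (d - 4)*(d - 1)*(d + 1)*(d^2 - 6*d + 5) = (d - 4)*(d - 1)^2*(d + 1)*(d - 5)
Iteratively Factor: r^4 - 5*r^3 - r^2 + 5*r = (r - 5)*(r^3 - r) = r*(r - 5)*(r^2 - 1) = r*(r - 5)*(r + 1)*(r - 1)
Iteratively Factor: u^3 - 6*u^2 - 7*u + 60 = (u - 4)*(u^2 - 2*u - 15) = (u - 5)*(u - 4)*(u + 3)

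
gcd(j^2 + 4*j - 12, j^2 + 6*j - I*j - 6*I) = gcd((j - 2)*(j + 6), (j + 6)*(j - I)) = j + 6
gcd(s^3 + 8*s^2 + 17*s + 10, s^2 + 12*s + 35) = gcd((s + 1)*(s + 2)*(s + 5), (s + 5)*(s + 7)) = s + 5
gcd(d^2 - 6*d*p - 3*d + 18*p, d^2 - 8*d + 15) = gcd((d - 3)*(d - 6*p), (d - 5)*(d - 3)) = d - 3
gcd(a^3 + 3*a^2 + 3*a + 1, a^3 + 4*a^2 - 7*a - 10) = a + 1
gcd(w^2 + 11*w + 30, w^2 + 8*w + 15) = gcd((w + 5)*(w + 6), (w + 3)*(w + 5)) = w + 5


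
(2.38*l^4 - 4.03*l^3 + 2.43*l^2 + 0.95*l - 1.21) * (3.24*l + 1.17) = 7.7112*l^5 - 10.2726*l^4 + 3.1581*l^3 + 5.9211*l^2 - 2.8089*l - 1.4157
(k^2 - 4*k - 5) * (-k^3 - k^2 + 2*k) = -k^5 + 3*k^4 + 11*k^3 - 3*k^2 - 10*k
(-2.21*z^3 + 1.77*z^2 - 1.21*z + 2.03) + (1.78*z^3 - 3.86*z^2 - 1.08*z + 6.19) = -0.43*z^3 - 2.09*z^2 - 2.29*z + 8.22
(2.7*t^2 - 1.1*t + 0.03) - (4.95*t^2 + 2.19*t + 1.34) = -2.25*t^2 - 3.29*t - 1.31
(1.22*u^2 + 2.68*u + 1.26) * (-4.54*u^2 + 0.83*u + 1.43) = -5.5388*u^4 - 11.1546*u^3 - 1.7514*u^2 + 4.8782*u + 1.8018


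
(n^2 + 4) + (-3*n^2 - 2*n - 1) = -2*n^2 - 2*n + 3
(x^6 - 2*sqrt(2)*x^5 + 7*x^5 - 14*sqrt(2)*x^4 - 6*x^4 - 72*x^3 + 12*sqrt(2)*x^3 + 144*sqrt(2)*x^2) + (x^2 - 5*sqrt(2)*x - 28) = x^6 - 2*sqrt(2)*x^5 + 7*x^5 - 14*sqrt(2)*x^4 - 6*x^4 - 72*x^3 + 12*sqrt(2)*x^3 + x^2 + 144*sqrt(2)*x^2 - 5*sqrt(2)*x - 28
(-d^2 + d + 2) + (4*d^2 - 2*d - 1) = 3*d^2 - d + 1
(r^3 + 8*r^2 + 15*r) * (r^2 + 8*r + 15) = r^5 + 16*r^4 + 94*r^3 + 240*r^2 + 225*r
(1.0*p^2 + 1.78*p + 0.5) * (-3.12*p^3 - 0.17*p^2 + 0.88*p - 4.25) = -3.12*p^5 - 5.7236*p^4 - 0.9826*p^3 - 2.7686*p^2 - 7.125*p - 2.125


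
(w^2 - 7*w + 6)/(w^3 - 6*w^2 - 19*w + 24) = (w - 6)/(w^2 - 5*w - 24)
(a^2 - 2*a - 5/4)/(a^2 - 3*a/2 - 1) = (a - 5/2)/(a - 2)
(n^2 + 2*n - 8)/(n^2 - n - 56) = (-n^2 - 2*n + 8)/(-n^2 + n + 56)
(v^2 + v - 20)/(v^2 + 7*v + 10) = (v - 4)/(v + 2)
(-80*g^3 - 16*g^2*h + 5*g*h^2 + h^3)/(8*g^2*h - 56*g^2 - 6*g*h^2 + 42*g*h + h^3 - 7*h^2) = (-20*g^2 - 9*g*h - h^2)/(2*g*h - 14*g - h^2 + 7*h)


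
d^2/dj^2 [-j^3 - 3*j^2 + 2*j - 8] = -6*j - 6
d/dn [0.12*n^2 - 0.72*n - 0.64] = 0.24*n - 0.72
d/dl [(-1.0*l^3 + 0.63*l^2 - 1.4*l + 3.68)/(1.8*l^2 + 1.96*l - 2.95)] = (-1.8*l^4 - 3.92*l^3 + 12.6048*l^2 - 16.965*l - 3.0828)/(3.24*l^4 + 7.056*l^3 - 6.7784*l^2 - 11.564*l + 8.7025)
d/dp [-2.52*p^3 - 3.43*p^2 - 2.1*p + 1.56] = -7.56*p^2 - 6.86*p - 2.1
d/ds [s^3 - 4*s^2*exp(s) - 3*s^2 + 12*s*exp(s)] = -4*s^2*exp(s) + 3*s^2 + 4*s*exp(s) - 6*s + 12*exp(s)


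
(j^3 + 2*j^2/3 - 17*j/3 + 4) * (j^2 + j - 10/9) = j^5 + 5*j^4/3 - 55*j^3/9 - 65*j^2/27 + 278*j/27 - 40/9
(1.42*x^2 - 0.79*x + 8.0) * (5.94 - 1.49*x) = -2.1158*x^3 + 9.6119*x^2 - 16.6126*x + 47.52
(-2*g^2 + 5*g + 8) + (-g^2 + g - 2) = -3*g^2 + 6*g + 6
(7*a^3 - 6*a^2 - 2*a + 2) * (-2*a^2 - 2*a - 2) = -14*a^5 - 2*a^4 + 2*a^3 + 12*a^2 - 4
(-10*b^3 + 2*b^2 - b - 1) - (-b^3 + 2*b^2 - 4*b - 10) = -9*b^3 + 3*b + 9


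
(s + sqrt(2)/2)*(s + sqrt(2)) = s^2 + 3*sqrt(2)*s/2 + 1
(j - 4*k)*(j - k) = j^2 - 5*j*k + 4*k^2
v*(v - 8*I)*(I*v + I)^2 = -v^4 - 2*v^3 + 8*I*v^3 - v^2 + 16*I*v^2 + 8*I*v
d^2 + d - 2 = (d - 1)*(d + 2)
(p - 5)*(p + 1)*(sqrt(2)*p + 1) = sqrt(2)*p^3 - 4*sqrt(2)*p^2 + p^2 - 5*sqrt(2)*p - 4*p - 5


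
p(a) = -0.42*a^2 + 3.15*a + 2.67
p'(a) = 3.15 - 0.84*a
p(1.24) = 5.93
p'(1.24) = 2.11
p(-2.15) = -6.04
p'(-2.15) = 4.96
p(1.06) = 5.54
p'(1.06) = 2.26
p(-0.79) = -0.08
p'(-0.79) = 3.81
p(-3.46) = -13.26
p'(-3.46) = 6.06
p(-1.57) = -3.31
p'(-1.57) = 4.47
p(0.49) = 4.11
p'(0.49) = 2.74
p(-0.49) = 1.03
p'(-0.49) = 3.56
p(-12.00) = -95.61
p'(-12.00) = 13.23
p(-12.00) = -95.61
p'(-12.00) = 13.23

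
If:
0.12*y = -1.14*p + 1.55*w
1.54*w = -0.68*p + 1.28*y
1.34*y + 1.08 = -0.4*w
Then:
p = -0.44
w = -0.38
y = -0.69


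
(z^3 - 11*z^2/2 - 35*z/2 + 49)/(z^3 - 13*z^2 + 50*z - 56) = (z + 7/2)/(z - 4)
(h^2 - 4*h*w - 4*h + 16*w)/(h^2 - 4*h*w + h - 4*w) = (h - 4)/(h + 1)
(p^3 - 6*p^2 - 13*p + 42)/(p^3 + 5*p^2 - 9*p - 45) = (p^2 - 9*p + 14)/(p^2 + 2*p - 15)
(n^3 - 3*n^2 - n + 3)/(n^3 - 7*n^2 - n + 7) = (n - 3)/(n - 7)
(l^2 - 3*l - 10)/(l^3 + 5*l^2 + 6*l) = (l - 5)/(l*(l + 3))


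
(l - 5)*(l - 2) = l^2 - 7*l + 10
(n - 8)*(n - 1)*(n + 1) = n^3 - 8*n^2 - n + 8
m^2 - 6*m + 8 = (m - 4)*(m - 2)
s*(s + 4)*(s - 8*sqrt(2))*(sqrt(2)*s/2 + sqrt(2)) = sqrt(2)*s^4/2 - 8*s^3 + 3*sqrt(2)*s^3 - 48*s^2 + 4*sqrt(2)*s^2 - 64*s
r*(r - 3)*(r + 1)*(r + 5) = r^4 + 3*r^3 - 13*r^2 - 15*r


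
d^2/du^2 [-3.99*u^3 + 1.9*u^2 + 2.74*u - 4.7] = 3.8 - 23.94*u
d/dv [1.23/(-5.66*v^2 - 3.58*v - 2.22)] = (13.9236*v + 4.4034)/(5.66*v^2 + 3.58*v + 2.22)^2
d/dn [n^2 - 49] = 2*n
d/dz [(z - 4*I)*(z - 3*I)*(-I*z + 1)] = -3*I*z^2 - 12*z + 5*I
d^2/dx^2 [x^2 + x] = 2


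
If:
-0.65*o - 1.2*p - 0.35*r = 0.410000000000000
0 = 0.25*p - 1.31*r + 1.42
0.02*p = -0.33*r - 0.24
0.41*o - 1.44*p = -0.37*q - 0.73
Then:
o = 12.82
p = -7.20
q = -44.22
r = -0.29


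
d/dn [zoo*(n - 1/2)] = zoo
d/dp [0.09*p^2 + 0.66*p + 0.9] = 0.18*p + 0.66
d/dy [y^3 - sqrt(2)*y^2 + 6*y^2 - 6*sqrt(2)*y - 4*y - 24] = 3*y^2 - 2*sqrt(2)*y + 12*y - 6*sqrt(2) - 4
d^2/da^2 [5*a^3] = 30*a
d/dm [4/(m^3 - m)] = 4*(1 - 3*m^2)/(m^2*(m^2 - 1)^2)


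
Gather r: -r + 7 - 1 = 6 - r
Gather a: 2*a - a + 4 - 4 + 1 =a + 1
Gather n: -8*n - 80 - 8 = -8*n - 88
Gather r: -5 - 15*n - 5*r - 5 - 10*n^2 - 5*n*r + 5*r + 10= -10*n^2 - 5*n*r - 15*n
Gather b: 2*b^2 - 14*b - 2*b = 2*b^2 - 16*b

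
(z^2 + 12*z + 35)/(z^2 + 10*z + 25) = (z + 7)/(z + 5)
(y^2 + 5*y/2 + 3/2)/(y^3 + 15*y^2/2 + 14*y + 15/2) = 1/(y + 5)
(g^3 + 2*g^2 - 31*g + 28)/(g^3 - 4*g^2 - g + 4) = (g + 7)/(g + 1)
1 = 1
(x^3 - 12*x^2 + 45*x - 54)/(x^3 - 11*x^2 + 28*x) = (x^3 - 12*x^2 + 45*x - 54)/(x*(x^2 - 11*x + 28))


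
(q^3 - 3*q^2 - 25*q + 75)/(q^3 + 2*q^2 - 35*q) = (q^2 + 2*q - 15)/(q*(q + 7))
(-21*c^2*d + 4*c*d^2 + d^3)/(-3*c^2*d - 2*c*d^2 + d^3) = (7*c + d)/(c + d)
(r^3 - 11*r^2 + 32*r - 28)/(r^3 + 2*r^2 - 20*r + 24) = (r - 7)/(r + 6)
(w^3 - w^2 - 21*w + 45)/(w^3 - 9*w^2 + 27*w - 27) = (w + 5)/(w - 3)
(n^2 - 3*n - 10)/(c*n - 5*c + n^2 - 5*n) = (n + 2)/(c + n)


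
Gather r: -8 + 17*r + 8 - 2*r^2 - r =-2*r^2 + 16*r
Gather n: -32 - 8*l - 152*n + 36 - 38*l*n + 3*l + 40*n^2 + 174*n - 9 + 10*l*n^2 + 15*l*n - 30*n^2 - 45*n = -5*l + n^2*(10*l + 10) + n*(-23*l - 23) - 5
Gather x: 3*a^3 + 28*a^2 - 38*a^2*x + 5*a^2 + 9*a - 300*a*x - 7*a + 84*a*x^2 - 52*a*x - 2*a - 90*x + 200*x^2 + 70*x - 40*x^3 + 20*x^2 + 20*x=3*a^3 + 33*a^2 - 40*x^3 + x^2*(84*a + 220) + x*(-38*a^2 - 352*a)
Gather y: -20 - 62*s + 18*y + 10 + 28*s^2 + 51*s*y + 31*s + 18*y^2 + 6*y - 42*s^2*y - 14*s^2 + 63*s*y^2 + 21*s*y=14*s^2 - 31*s + y^2*(63*s + 18) + y*(-42*s^2 + 72*s + 24) - 10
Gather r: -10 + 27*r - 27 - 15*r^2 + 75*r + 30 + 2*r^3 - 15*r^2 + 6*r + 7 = 2*r^3 - 30*r^2 + 108*r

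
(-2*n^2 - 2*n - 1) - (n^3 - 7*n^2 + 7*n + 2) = -n^3 + 5*n^2 - 9*n - 3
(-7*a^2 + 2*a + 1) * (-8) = 56*a^2 - 16*a - 8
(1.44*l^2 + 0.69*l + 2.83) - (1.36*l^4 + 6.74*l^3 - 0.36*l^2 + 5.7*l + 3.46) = -1.36*l^4 - 6.74*l^3 + 1.8*l^2 - 5.01*l - 0.63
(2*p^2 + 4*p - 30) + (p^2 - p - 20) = 3*p^2 + 3*p - 50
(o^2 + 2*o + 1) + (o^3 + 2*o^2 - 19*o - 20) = o^3 + 3*o^2 - 17*o - 19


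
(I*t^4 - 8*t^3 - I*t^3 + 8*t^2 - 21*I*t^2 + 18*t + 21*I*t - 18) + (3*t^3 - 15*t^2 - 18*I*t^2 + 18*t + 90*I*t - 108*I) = I*t^4 - 5*t^3 - I*t^3 - 7*t^2 - 39*I*t^2 + 36*t + 111*I*t - 18 - 108*I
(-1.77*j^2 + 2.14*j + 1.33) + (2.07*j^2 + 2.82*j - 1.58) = 0.3*j^2 + 4.96*j - 0.25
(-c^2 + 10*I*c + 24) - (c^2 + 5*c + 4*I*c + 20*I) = -2*c^2 - 5*c + 6*I*c + 24 - 20*I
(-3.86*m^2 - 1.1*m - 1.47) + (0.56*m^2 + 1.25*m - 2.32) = -3.3*m^2 + 0.15*m - 3.79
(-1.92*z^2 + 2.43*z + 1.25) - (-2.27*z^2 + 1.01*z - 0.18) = 0.35*z^2 + 1.42*z + 1.43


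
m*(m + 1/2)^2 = m^3 + m^2 + m/4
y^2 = y^2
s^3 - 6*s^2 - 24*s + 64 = (s - 8)*(s - 2)*(s + 4)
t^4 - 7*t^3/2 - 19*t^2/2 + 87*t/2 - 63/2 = (t - 3)^2*(t - 1)*(t + 7/2)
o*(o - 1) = o^2 - o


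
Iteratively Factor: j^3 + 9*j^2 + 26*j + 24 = (j + 3)*(j^2 + 6*j + 8) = (j + 3)*(j + 4)*(j + 2)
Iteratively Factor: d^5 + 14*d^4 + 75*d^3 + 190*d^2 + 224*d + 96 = (d + 4)*(d^4 + 10*d^3 + 35*d^2 + 50*d + 24) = (d + 1)*(d + 4)*(d^3 + 9*d^2 + 26*d + 24) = (d + 1)*(d + 3)*(d + 4)*(d^2 + 6*d + 8) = (d + 1)*(d + 3)*(d + 4)^2*(d + 2)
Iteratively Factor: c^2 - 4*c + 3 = (c - 1)*(c - 3)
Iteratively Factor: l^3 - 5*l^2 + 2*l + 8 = (l - 4)*(l^2 - l - 2) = (l - 4)*(l + 1)*(l - 2)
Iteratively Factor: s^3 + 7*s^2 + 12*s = (s + 3)*(s^2 + 4*s) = s*(s + 3)*(s + 4)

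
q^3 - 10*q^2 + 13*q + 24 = (q - 8)*(q - 3)*(q + 1)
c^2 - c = c*(c - 1)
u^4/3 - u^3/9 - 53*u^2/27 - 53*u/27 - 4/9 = (u/3 + 1/3)*(u - 3)*(u + 1/3)*(u + 4/3)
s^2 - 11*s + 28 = (s - 7)*(s - 4)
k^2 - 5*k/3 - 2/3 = (k - 2)*(k + 1/3)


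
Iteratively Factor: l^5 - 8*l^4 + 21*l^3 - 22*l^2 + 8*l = (l - 1)*(l^4 - 7*l^3 + 14*l^2 - 8*l) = (l - 2)*(l - 1)*(l^3 - 5*l^2 + 4*l) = l*(l - 2)*(l - 1)*(l^2 - 5*l + 4) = l*(l - 2)*(l - 1)^2*(l - 4)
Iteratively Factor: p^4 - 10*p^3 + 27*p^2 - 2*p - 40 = (p - 5)*(p^3 - 5*p^2 + 2*p + 8) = (p - 5)*(p - 2)*(p^2 - 3*p - 4) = (p - 5)*(p - 2)*(p + 1)*(p - 4)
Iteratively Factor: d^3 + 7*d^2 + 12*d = (d)*(d^2 + 7*d + 12) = d*(d + 4)*(d + 3)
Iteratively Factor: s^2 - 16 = (s + 4)*(s - 4)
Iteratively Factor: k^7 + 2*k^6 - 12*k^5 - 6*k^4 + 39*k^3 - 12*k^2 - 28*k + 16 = (k - 2)*(k^6 + 4*k^5 - 4*k^4 - 14*k^3 + 11*k^2 + 10*k - 8) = (k - 2)*(k + 1)*(k^5 + 3*k^4 - 7*k^3 - 7*k^2 + 18*k - 8) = (k - 2)*(k - 1)*(k + 1)*(k^4 + 4*k^3 - 3*k^2 - 10*k + 8) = (k - 2)*(k - 1)*(k + 1)*(k + 4)*(k^3 - 3*k + 2) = (k - 2)*(k - 1)^2*(k + 1)*(k + 4)*(k^2 + k - 2) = (k - 2)*(k - 1)^2*(k + 1)*(k + 2)*(k + 4)*(k - 1)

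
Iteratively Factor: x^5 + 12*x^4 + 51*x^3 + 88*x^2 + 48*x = (x)*(x^4 + 12*x^3 + 51*x^2 + 88*x + 48) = x*(x + 4)*(x^3 + 8*x^2 + 19*x + 12) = x*(x + 3)*(x + 4)*(x^2 + 5*x + 4) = x*(x + 3)*(x + 4)^2*(x + 1)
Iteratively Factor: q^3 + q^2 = (q)*(q^2 + q) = q*(q + 1)*(q)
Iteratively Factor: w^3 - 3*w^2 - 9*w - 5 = (w + 1)*(w^2 - 4*w - 5) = (w - 5)*(w + 1)*(w + 1)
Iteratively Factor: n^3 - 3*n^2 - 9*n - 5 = (n + 1)*(n^2 - 4*n - 5) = (n + 1)^2*(n - 5)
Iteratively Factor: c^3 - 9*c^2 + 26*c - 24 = (c - 2)*(c^2 - 7*c + 12) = (c - 4)*(c - 2)*(c - 3)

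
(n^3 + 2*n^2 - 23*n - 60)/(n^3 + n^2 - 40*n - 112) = (n^2 - 2*n - 15)/(n^2 - 3*n - 28)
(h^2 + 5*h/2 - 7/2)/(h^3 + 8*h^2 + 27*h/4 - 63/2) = 2*(h - 1)/(2*h^2 + 9*h - 18)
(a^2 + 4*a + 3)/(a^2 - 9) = (a + 1)/(a - 3)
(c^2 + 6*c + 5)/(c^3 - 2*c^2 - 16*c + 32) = (c^2 + 6*c + 5)/(c^3 - 2*c^2 - 16*c + 32)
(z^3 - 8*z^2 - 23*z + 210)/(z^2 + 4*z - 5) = (z^2 - 13*z + 42)/(z - 1)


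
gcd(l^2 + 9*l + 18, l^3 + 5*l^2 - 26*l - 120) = l + 6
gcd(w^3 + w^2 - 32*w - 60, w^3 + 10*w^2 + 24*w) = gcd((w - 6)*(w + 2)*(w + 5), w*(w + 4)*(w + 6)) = 1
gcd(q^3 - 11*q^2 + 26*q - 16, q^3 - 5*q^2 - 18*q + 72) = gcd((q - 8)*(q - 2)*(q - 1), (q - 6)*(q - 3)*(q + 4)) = 1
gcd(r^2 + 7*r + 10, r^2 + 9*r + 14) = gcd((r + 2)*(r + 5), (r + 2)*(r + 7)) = r + 2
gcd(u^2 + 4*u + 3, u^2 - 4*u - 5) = u + 1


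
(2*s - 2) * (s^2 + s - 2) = 2*s^3 - 6*s + 4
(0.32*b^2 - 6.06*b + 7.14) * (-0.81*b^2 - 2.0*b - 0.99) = -0.2592*b^4 + 4.2686*b^3 + 6.0198*b^2 - 8.2806*b - 7.0686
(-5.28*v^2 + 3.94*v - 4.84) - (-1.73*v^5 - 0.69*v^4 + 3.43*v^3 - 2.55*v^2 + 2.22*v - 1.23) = 1.73*v^5 + 0.69*v^4 - 3.43*v^3 - 2.73*v^2 + 1.72*v - 3.61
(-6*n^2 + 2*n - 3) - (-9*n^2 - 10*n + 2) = 3*n^2 + 12*n - 5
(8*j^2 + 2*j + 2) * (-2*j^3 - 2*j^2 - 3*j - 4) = -16*j^5 - 20*j^4 - 32*j^3 - 42*j^2 - 14*j - 8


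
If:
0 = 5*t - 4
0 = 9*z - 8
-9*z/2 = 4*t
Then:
No Solution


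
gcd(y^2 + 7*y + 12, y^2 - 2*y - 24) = y + 4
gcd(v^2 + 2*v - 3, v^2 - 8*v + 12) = 1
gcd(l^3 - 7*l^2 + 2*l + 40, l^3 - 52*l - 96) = l + 2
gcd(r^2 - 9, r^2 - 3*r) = r - 3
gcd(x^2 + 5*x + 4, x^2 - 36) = 1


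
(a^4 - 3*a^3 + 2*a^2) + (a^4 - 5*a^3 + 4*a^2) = 2*a^4 - 8*a^3 + 6*a^2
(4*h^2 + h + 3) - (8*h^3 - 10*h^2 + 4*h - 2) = -8*h^3 + 14*h^2 - 3*h + 5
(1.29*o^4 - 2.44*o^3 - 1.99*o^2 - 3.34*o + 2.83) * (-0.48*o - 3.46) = -0.6192*o^5 - 3.2922*o^4 + 9.3976*o^3 + 8.4886*o^2 + 10.198*o - 9.7918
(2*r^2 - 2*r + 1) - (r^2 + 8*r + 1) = r^2 - 10*r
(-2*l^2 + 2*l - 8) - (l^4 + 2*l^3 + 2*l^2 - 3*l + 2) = -l^4 - 2*l^3 - 4*l^2 + 5*l - 10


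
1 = 1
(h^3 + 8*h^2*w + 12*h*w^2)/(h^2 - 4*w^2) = h*(-h - 6*w)/(-h + 2*w)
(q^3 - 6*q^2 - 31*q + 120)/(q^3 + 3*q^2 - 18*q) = (q^2 - 3*q - 40)/(q*(q + 6))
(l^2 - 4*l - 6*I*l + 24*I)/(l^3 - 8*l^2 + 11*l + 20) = (l - 6*I)/(l^2 - 4*l - 5)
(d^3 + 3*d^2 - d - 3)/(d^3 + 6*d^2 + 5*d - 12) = (d + 1)/(d + 4)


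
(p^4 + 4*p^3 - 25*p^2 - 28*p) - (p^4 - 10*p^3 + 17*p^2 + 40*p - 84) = 14*p^3 - 42*p^2 - 68*p + 84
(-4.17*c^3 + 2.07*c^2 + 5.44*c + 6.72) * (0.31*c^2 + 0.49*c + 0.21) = -1.2927*c^5 - 1.4016*c^4 + 1.825*c^3 + 5.1835*c^2 + 4.4352*c + 1.4112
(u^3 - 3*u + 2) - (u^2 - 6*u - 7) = u^3 - u^2 + 3*u + 9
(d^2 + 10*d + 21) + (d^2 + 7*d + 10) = 2*d^2 + 17*d + 31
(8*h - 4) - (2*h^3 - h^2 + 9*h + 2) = -2*h^3 + h^2 - h - 6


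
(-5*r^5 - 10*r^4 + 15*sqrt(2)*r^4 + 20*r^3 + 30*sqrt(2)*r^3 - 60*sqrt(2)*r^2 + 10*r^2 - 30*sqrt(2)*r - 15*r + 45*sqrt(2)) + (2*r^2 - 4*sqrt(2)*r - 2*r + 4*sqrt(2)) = -5*r^5 - 10*r^4 + 15*sqrt(2)*r^4 + 20*r^3 + 30*sqrt(2)*r^3 - 60*sqrt(2)*r^2 + 12*r^2 - 34*sqrt(2)*r - 17*r + 49*sqrt(2)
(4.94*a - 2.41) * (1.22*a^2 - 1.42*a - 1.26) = 6.0268*a^3 - 9.955*a^2 - 2.8022*a + 3.0366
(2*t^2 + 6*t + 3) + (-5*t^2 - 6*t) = 3 - 3*t^2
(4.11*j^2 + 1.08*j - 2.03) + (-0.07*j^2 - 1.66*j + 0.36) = 4.04*j^2 - 0.58*j - 1.67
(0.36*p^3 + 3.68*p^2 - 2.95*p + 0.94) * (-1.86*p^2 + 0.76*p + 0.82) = -0.6696*p^5 - 6.5712*p^4 + 8.579*p^3 - 0.9728*p^2 - 1.7046*p + 0.7708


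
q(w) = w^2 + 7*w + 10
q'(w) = 2*w + 7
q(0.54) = 14.07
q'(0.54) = 8.08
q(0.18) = 11.29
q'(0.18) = 7.36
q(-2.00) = 0.00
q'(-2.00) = 3.00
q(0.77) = 15.98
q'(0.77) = 8.54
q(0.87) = 16.85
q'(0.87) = 8.74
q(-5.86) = 3.32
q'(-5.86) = -4.72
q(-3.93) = -2.07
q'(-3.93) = -0.86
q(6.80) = 103.84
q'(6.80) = 20.60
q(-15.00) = 130.00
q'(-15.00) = -23.00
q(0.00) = 10.00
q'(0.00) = 7.00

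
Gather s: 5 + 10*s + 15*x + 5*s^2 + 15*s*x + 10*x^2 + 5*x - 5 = 5*s^2 + s*(15*x + 10) + 10*x^2 + 20*x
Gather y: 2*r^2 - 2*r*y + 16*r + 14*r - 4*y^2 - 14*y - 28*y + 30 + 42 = 2*r^2 + 30*r - 4*y^2 + y*(-2*r - 42) + 72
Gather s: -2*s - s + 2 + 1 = 3 - 3*s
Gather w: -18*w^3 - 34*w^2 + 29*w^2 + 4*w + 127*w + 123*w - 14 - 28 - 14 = -18*w^3 - 5*w^2 + 254*w - 56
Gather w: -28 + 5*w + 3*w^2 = 3*w^2 + 5*w - 28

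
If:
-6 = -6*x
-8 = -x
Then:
No Solution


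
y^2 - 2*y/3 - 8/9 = (y - 4/3)*(y + 2/3)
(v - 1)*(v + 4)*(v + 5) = v^3 + 8*v^2 + 11*v - 20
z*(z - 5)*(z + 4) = z^3 - z^2 - 20*z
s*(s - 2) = s^2 - 2*s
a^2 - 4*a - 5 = (a - 5)*(a + 1)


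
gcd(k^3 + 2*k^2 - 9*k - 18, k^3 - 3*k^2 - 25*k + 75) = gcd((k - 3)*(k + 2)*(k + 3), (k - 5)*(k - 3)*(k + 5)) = k - 3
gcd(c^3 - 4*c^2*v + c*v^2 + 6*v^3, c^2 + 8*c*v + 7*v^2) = c + v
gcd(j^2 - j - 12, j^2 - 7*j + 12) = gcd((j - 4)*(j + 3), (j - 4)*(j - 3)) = j - 4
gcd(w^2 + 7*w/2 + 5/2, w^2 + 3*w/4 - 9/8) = 1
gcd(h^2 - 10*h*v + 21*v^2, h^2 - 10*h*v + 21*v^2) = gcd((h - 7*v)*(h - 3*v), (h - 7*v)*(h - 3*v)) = h^2 - 10*h*v + 21*v^2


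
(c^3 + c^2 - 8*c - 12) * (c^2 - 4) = c^5 + c^4 - 12*c^3 - 16*c^2 + 32*c + 48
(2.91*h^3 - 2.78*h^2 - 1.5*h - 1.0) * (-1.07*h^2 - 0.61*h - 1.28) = -3.1137*h^5 + 1.1995*h^4 - 0.424*h^3 + 5.5434*h^2 + 2.53*h + 1.28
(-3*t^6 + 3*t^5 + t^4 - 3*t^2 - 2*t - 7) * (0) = 0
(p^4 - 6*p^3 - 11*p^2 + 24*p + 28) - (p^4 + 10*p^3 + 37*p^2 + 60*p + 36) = -16*p^3 - 48*p^2 - 36*p - 8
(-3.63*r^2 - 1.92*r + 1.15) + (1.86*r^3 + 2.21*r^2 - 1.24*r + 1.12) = 1.86*r^3 - 1.42*r^2 - 3.16*r + 2.27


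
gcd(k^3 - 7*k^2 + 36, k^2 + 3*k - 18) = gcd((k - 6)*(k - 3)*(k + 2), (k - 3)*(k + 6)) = k - 3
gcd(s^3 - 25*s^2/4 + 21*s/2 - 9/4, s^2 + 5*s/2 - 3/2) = 1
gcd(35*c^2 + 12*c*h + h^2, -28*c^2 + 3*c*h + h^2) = 7*c + h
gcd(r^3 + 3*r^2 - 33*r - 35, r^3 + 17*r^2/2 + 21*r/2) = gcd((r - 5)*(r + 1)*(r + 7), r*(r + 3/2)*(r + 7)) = r + 7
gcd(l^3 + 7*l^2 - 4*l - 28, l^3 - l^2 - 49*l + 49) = l + 7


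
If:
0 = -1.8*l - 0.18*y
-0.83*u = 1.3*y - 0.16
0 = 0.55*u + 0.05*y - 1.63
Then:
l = 0.19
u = 3.13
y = -1.88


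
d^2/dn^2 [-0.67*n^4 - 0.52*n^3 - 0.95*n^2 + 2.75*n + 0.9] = -8.04*n^2 - 3.12*n - 1.9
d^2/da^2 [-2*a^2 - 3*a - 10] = -4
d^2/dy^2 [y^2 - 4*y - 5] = 2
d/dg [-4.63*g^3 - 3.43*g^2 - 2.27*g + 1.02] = -13.89*g^2 - 6.86*g - 2.27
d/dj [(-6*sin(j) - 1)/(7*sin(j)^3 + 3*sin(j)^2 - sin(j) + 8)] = (84*sin(j)^3 + 39*sin(j)^2 + 6*sin(j) - 49)*cos(j)/(7*sin(j)^3 + 3*sin(j)^2 - sin(j) + 8)^2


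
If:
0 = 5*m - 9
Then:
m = 9/5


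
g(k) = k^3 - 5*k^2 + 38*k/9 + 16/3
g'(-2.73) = 53.88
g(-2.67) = -60.62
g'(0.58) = -0.57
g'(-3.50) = 75.97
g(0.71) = 6.17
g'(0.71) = -1.37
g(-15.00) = -4558.00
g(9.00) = 367.33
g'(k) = 3*k^2 - 10*k + 38/9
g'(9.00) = 157.22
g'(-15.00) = 829.22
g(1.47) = 3.91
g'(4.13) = 14.09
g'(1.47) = -4.00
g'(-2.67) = 52.31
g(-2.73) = -63.80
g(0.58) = 6.30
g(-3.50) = -113.57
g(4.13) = 7.93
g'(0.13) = 2.97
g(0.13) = 5.80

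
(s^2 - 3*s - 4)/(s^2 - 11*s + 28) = (s + 1)/(s - 7)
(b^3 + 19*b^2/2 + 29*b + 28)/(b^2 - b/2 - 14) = (b^2 + 6*b + 8)/(b - 4)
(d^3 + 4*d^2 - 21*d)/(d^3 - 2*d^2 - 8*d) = (-d^2 - 4*d + 21)/(-d^2 + 2*d + 8)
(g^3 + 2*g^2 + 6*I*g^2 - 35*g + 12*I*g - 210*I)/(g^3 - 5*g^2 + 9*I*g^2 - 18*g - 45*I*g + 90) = (g + 7)/(g + 3*I)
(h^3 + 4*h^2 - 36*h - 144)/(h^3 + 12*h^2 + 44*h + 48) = (h - 6)/(h + 2)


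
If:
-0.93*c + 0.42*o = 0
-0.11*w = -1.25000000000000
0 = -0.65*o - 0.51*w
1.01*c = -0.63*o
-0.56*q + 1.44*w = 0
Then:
No Solution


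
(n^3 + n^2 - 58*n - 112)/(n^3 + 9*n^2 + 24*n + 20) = (n^2 - n - 56)/(n^2 + 7*n + 10)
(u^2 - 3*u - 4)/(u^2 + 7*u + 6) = (u - 4)/(u + 6)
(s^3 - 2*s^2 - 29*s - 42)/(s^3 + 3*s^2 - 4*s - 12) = (s - 7)/(s - 2)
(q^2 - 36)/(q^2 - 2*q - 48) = (q - 6)/(q - 8)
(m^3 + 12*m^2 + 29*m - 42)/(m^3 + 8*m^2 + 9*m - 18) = (m + 7)/(m + 3)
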